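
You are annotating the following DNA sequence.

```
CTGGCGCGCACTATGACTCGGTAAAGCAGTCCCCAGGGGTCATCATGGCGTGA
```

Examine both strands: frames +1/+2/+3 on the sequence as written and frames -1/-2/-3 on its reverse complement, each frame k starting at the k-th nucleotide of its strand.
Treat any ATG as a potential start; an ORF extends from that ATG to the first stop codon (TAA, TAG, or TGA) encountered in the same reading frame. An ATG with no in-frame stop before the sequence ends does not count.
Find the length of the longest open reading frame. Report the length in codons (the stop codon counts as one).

Reverse complement (5'→3'): TCACGCCATGATGACCCCTGGGGACTGCTTTACCGAGTCATAGTGCGCGCCAG
Frame +1: CTG GCG CGC ACT ATG ACT CGG TAA AGC AGT CCC CAG GGG TCA TCA TGG CGT — ATG at 13, stop TAA at 22 → 12 nt.
Frame +2: TGG CGC GCA CTA TGA CTC GGT AAA GCA GTC CCC AGG GGT CAT CAT GGC GTG — no ATG→stop ORF.
Frame +3: GGC GCG CAC TAT GAC TCG GTA AAG CAG TCC CCA GGG GTC ATC ATG GCG TGA — ATG at 45, stop TGA at 51 → 9 nt.
Frame -1: TCA CGC CAT GAT GAC CCC TGG GGA CTG CTT TAC CGA GTC ATA GTG CGC GCC — no ATG→stop ORF.
Frame -2: CAC GCC ATG ATG ACC CCT GGG GAC TGC TTT ACC GAG TCA TAG TGC GCG CCA — ATG at 8, stop TAG at 41 → 36 nt; ATG at 11, stop TAG at 41 → 33 nt.
Frame -3: ACG CCA TGA TGA CCC CTG GGG ACT GCT TTA CCG AGT CAT AGT GCG CGC CAG — no ATG→stop ORF.
Longest: frame -2, positions 8–43, 36 nt = 12 codons = 11 aa. → 12 codons.

12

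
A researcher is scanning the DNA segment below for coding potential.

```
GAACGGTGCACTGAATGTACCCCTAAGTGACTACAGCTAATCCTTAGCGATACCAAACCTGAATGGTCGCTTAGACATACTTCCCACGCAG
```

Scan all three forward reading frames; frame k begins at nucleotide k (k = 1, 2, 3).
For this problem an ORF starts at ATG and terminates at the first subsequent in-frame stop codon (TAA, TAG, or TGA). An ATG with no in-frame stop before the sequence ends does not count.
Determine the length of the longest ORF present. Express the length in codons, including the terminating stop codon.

4

Frame 1: GAA CGG TGC ACT GAA TGT ACC CCT AAG TGA CTA CAG CTA ATC CTT AGC GAT ACC AAA CCT GAA TGG TCG CTT AGA CAT ACT TCC CAC GCA — no ATG→stop ORF.
Frame 2: AAC GGT GCA CTG AAT GTA CCC CTA AGT GAC TAC AGC TAA TCC TTA GCG ATA CCA AAC CTG AAT GGT CGC TTA GAC ATA CTT CCC ACG CAG — no ATG→stop ORF.
Frame 3: ACG GTG CAC TGA ATG TAC CCC TAA GTG ACT ACA GCT AAT CCT TAG CGA TAC CAA ACC TGA ATG GTC GCT TAG ACA TAC TTC CCA CGC — ATG at 15, stop TAA at 24 → 12 nt; ATG at 63, stop TAG at 72 → 12 nt.
Longest: frame 3, positions 15–26, 12 nt = 4 codons = 3 aa. → 4 codons.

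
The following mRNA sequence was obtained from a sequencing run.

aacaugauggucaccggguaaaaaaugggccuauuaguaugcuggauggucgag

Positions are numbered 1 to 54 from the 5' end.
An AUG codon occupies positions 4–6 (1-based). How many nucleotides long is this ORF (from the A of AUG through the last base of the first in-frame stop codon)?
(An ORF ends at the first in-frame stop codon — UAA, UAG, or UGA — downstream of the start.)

18

Codons from position 4: AUG (4–6), AUG (7–9), GUC (10–12), ACC (13–15), GGG (16–18), UAA (19–21).
UAA is the first in-frame stop; ORF spans 4–21, 18 nucleotides.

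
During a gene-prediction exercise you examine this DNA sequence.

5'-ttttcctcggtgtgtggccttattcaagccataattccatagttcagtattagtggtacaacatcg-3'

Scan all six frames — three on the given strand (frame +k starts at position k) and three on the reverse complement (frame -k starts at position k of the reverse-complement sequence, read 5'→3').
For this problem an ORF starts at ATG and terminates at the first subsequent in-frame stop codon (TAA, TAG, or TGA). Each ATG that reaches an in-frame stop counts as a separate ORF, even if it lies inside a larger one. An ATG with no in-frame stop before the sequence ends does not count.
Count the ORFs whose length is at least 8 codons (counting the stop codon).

0

Reverse complement (5'→3'): CGATGTTGTACCACTAATACTGAACTATGGAATTATGGCTTGAATAAGGCCACACACCGAGGAAAA
Frame +1: TTT TCC TCG GTG TGT GGC CTT ATT CAA GCC ATA ATT CCA TAG TTC AGT ATT AGT GGT ACA ACA TCG — no ATG→stop ORF.
Frame +2: TTT CCT CGG TGT GTG GCC TTA TTC AAG CCA TAA TTC CAT AGT TCA GTA TTA GTG GTA CAA CAT — no ATG→stop ORF.
Frame +3: TTC CTC GGT GTG TGG CCT TAT TCA AGC CAT AAT TCC ATA GTT CAG TAT TAG TGG TAC AAC ATC — no ATG→stop ORF.
Frame -1: CGA TGT TGT ACC ACT AAT ACT GAA CTA TGG AAT TAT GGC TTG AAT AAG GCC ACA CAC CGA GGA AAA — no ATG→stop ORF.
Frame -2: GAT GTT GTA CCA CTA ATA CTG AAC TAT GGA ATT ATG GCT TGA ATA AGG CCA CAC ACC GAG GAA — ATG at 35, stop TGA at 41 → 9 nt.
Frame -3: ATG TTG TAC CAC TAA TAC TGA ACT ATG GAA TTA TGG CTT GAA TAA GGC CAC ACA CCG AGG AAA — ATG at 3, stop TAA at 15 → 15 nt; ATG at 27, stop TAA at 45 → 21 nt.
No ORF reaches 8 codons. Count = 0.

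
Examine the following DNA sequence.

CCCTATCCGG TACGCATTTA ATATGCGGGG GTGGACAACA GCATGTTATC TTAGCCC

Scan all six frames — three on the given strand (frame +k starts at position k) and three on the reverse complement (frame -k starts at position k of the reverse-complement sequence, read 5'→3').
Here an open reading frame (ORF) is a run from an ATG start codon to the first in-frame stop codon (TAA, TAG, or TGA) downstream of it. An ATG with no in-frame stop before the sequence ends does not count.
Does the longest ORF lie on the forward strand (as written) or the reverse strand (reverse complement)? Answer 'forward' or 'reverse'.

Reverse complement (5'→3'): GGGCTAAGATAACATGCTGTTGTCCACCCCCGCATATTAAATGCGTACCGGATAGGG
Frame +1: CCC TAT CCG GTA CGC ATT TAA TAT GCG GGG GTG GAC AAC AGC ATG TTA TCT TAG CCC — ATG at 43, stop TAG at 52 → 12 nt.
Frame +2: CCT ATC CGG TAC GCA TTT AAT ATG CGG GGG TGG ACA ACA GCA TGT TAT CTT AGC — no ATG→stop ORF.
Frame +3: CTA TCC GGT ACG CAT TTA ATA TGC GGG GGT GGA CAA CAG CAT GTT ATC TTA GCC — no ATG→stop ORF.
Frame -1: GGG CTA AGA TAA CAT GCT GTT GTC CAC CCC CGC ATA TTA AAT GCG TAC CGG ATA GGG — no ATG→stop ORF.
Frame -2: GGC TAA GAT AAC ATG CTG TTG TCC ACC CCC GCA TAT TAA ATG CGT ACC GGA TAG — ATG at 14, stop TAA at 38 → 27 nt; ATG at 41, stop TAG at 53 → 15 nt.
Frame -3: GCT AAG ATA ACA TGC TGT TGT CCA CCC CCG CAT ATT AAA TGC GTA CCG GAT AGG — no ATG→stop ORF.
Forward-strand max 12 nt; reverse-strand max 27 nt. The reverse strand has the longer ORF.

reverse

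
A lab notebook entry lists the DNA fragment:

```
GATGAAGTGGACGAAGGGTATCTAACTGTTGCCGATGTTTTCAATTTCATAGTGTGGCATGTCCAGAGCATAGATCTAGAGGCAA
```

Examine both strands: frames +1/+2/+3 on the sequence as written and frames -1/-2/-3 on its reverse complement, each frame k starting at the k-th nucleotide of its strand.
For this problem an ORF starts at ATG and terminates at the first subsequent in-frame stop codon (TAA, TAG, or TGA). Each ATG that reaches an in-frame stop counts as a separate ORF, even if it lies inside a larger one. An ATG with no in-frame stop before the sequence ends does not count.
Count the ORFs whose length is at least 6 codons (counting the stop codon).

Reverse complement (5'→3'): TTGCCTCTAGATCTATGCTCTGGACATGCCACACTATGAAATTGAAAACATCGGCAACAGTTAGATACCCTTCGTCCACTTCATC
Frame +1: GAT GAA GTG GAC GAA GGG TAT CTA ACT GTT GCC GAT GTT TTC AAT TTC ATA GTG TGG CAT GTC CAG AGC ATA GAT CTA GAG GCA — no ATG→stop ORF.
Frame +2: ATG AAG TGG ACG AAG GGT ATC TAA CTG TTG CCG ATG TTT TCA ATT TCA TAG TGT GGC ATG TCC AGA GCA TAG ATC TAG AGG CAA — ATG at 2, stop TAA at 23 → 24 nt; ATG at 35, stop TAG at 50 → 18 nt; ATG at 59, stop TAG at 71 → 15 nt.
Frame +3: TGA AGT GGA CGA AGG GTA TCT AAC TGT TGC CGA TGT TTT CAA TTT CAT AGT GTG GCA TGT CCA GAG CAT AGA TCT AGA GGC — no ATG→stop ORF.
Frame -1: TTG CCT CTA GAT CTA TGC TCT GGA CAT GCC ACA CTA TGA AAT TGA AAA CAT CGG CAA CAG TTA GAT ACC CTT CGT CCA CTT CAT — no ATG→stop ORF.
Frame -2: TGC CTC TAG ATC TAT GCT CTG GAC ATG CCA CAC TAT GAA ATT GAA AAC ATC GGC AAC AGT TAG ATA CCC TTC GTC CAC TTC ATC — ATG at 26, stop TAG at 62 → 39 nt.
Frame -3: GCC TCT AGA TCT ATG CTC TGG ACA TGC CAC ACT ATG AAA TTG AAA ACA TCG GCA ACA GTT AGA TAC CCT TCG TCC ACT TCA — no ATG→stop ORF.
ORFs ≥ 6 codons: frame +2 2–25 (8 codons), frame +2 35–52 (6 codons), frame -2 26–64 (13 codons). Count = 3.

3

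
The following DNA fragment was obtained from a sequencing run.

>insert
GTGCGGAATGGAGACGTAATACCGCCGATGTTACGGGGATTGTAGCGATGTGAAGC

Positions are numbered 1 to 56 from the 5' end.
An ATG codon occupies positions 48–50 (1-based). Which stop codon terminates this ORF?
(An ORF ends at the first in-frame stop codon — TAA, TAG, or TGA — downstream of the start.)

Codons from position 48: ATG (48–50), TGA (51–53).
The first in-frame stop codon is TGA.

TGA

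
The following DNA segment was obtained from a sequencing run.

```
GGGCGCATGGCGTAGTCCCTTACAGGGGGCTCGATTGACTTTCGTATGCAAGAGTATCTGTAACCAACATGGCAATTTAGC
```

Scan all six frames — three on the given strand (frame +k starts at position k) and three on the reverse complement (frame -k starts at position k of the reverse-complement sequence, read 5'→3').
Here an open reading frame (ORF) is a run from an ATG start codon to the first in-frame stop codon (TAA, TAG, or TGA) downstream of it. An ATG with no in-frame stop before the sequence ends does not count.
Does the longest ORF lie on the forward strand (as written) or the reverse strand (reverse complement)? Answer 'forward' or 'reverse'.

reverse

Reverse complement (5'→3'): GCTAAATTGCCATGTTGGTTACAGATACTCTTGCATACGAAAGTCAATCGAGCCCCCTGTAAGGGACTACGCCATGCGCCC
Frame +1: GGG CGC ATG GCG TAG TCC CTT ACA GGG GGC TCG ATT GAC TTT CGT ATG CAA GAG TAT CTG TAA CCA ACA TGG CAA TTT AGC — ATG at 7, stop TAG at 13 → 9 nt; ATG at 46, stop TAA at 61 → 18 nt.
Frame +2: GGC GCA TGG CGT AGT CCC TTA CAG GGG GCT CGA TTG ACT TTC GTA TGC AAG AGT ATC TGT AAC CAA CAT GGC AAT TTA — no ATG→stop ORF.
Frame +3: GCG CAT GGC GTA GTC CCT TAC AGG GGG CTC GAT TGA CTT TCG TAT GCA AGA GTA TCT GTA ACC AAC ATG GCA ATT TAG — ATG at 69, stop TAG at 78 → 12 nt.
Frame -1: GCT AAA TTG CCA TGT TGG TTA CAG ATA CTC TTG CAT ACG AAA GTC AAT CGA GCC CCC TGT AAG GGA CTA CGC CAT GCG CCC — no ATG→stop ORF.
Frame -2: CTA AAT TGC CAT GTT GGT TAC AGA TAC TCT TGC ATA CGA AAG TCA ATC GAG CCC CCT GTA AGG GAC TAC GCC ATG CGC — no ATG→stop ORF.
Frame -3: TAA ATT GCC ATG TTG GTT ACA GAT ACT CTT GCA TAC GAA AGT CAA TCG AGC CCC CTG TAA GGG ACT ACG CCA TGC GCC — ATG at 12, stop TAA at 60 → 51 nt.
Forward-strand max 18 nt; reverse-strand max 51 nt. The reverse strand has the longer ORF.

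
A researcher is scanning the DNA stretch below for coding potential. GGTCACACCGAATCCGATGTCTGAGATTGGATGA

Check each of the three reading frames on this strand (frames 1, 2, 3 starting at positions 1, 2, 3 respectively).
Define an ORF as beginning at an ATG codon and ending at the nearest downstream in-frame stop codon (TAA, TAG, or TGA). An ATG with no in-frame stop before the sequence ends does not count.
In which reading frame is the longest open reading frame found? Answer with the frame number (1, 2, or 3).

2

Frame 1: GGT CAC ACC GAA TCC GAT GTC TGA GAT TGG ATG — no ATG→stop ORF.
Frame 2: GTC ACA CCG AAT CCG ATG TCT GAG ATT GGA TGA — ATG at 17, stop TGA at 32 → 18 nt.
Frame 3: TCA CAC CGA ATC CGA TGT CTG AGA TTG GAT — no ATG→stop ORF.
Longest ORF is 18 nt in frame 2 (positions 17–34).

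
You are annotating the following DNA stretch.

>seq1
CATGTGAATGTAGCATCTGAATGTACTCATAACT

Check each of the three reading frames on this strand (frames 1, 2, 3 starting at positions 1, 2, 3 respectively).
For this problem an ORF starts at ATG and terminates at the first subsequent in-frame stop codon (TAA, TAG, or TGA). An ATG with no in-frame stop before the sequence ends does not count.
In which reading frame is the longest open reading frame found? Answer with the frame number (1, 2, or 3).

Frame 1: CAT GTG AAT GTA GCA TCT GAA TGT ACT CAT AAC — no ATG→stop ORF.
Frame 2: ATG TGA ATG TAG CAT CTG AAT GTA CTC ATA ACT — ATG at 2, stop TGA at 5 → 6 nt; ATG at 8, stop TAG at 11 → 6 nt.
Frame 3: TGT GAA TGT AGC ATC TGA ATG TAC TCA TAA — ATG at 21, stop TAA at 30 → 12 nt.
Longest ORF is 12 nt in frame 3 (positions 21–32).

3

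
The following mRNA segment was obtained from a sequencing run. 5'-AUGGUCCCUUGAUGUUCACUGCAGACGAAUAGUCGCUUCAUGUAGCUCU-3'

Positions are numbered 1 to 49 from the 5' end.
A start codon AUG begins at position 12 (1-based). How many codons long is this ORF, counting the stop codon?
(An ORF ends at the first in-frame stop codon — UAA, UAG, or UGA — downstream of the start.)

7

Codons from position 12: AUG (12–14), UUC (15–17), ACU (18–20), GCA (21–23), GAC (24–26), GAA (27–29), UAG (30–32).
UAG is the first in-frame stop; that's 7 codons including the stop.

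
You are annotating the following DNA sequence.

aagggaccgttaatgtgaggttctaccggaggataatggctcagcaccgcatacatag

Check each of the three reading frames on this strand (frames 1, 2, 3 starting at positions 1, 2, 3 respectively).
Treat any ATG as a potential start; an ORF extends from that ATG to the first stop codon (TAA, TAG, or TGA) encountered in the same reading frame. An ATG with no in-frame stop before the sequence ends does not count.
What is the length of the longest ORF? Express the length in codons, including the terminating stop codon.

2

Frame 1: AAG GGA CCG TTA ATG TGA GGT TCT ACC GGA GGA TAA TGG CTC AGC ACC GCA TAC ATA — ATG at 13, stop TGA at 16 → 6 nt.
Frame 2: AGG GAC CGT TAA TGT GAG GTT CTA CCG GAG GAT AAT GGC TCA GCA CCG CAT ACA TAG — no ATG→stop ORF.
Frame 3: GGG ACC GTT AAT GTG AGG TTC TAC CGG AGG ATA ATG GCT CAG CAC CGC ATA CAT — no ATG→stop ORF.
Longest: frame 1, positions 13–18, 6 nt = 2 codons = 1 aa. → 2 codons.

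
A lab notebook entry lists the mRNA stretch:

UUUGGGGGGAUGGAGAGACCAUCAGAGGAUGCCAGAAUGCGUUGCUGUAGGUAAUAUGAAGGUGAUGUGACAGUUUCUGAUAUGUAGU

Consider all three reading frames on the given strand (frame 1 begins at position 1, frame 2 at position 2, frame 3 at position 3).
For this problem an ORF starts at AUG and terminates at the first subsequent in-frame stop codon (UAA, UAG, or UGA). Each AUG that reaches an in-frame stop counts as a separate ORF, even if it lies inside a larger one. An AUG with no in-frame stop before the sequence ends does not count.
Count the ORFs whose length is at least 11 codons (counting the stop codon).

Frame 1: UUU GGG GGG AUG GAG AGA CCA UCA GAG GAU GCC AGA AUG CGU UGC UGU AGG UAA UAU GAA GGU GAU GUG ACA GUU UCU GAU AUG UAG — AUG at 10, stop UAA at 52 → 45 nt; AUG at 37, stop UAA at 52 → 18 nt; AUG at 82, stop UAG at 85 → 6 nt.
Frame 2: UUG GGG GGA UGG AGA GAC CAU CAG AGG AUG CCA GAA UGC GUU GCU GUA GGU AAU AUG AAG GUG AUG UGA CAG UUU CUG AUA UGU AGU — AUG at 29, stop UGA at 68 → 42 nt; AUG at 56, stop UGA at 68 → 15 nt; AUG at 65, stop UGA at 68 → 6 nt.
Frame 3: UGG GGG GAU GGA GAG ACC AUC AGA GGA UGC CAG AAU GCG UUG CUG UAG GUA AUA UGA AGG UGA UGU GAC AGU UUC UGA UAU GUA — no AUG→stop ORF.
ORFs ≥ 11 codons: frame 1 10–54 (15 codons), frame 2 29–70 (14 codons). Count = 2.

2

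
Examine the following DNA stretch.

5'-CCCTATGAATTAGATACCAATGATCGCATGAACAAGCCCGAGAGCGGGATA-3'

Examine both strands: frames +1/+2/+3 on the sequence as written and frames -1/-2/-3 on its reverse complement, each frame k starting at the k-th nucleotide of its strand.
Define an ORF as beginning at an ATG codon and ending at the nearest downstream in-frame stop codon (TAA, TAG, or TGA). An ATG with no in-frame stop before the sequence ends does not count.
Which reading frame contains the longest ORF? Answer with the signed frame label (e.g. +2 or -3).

-2

Reverse complement (5'→3'): TATCCCGCTCTCGGGCTTGTTCATGCGATCATTGGTATCTAATTCATAGGG
Frame +1: CCC TAT GAA TTA GAT ACC AAT GAT CGC ATG AAC AAG CCC GAG AGC GGG ATA — no ATG→stop ORF.
Frame +2: CCT ATG AAT TAG ATA CCA ATG ATC GCA TGA ACA AGC CCG AGA GCG GGA — ATG at 5, stop TAG at 11 → 9 nt; ATG at 20, stop TGA at 29 → 12 nt.
Frame +3: CTA TGA ATT AGA TAC CAA TGA TCG CAT GAA CAA GCC CGA GAG CGG GAT — no ATG→stop ORF.
Frame -1: TAT CCC GCT CTC GGG CTT GTT CAT GCG ATC ATT GGT ATC TAA TTC ATA GGG — no ATG→stop ORF.
Frame -2: ATC CCG CTC TCG GGC TTG TTC ATG CGA TCA TTG GTA TCT AAT TCA TAG — ATG at 23, stop TAG at 47 → 27 nt.
Frame -3: TCC CGC TCT CGG GCT TGT TCA TGC GAT CAT TGG TAT CTA ATT CAT AGG — no ATG→stop ORF.
Longest ORF is 27 nt in frame -2 (positions 23–49).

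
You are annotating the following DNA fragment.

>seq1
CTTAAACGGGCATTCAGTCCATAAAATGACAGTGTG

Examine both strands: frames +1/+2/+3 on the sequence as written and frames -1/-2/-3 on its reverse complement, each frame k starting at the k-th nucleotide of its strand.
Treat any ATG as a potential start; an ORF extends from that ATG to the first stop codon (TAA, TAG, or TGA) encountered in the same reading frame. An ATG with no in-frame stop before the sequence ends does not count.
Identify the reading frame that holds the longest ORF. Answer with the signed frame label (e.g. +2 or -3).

Reverse complement (5'→3'): CACACTGTCATTTTATGGACTGAATGCCCGTTTAAG
Frame +1: CTT AAA CGG GCA TTC AGT CCA TAA AAT GAC AGT GTG — no ATG→stop ORF.
Frame +2: TTA AAC GGG CAT TCA GTC CAT AAA ATG ACA GTG — no ATG→stop ORF.
Frame +3: TAA ACG GGC ATT CAG TCC ATA AAA TGA CAG TGT — no ATG→stop ORF.
Frame -1: CAC ACT GTC ATT TTA TGG ACT GAA TGC CCG TTT AAG — no ATG→stop ORF.
Frame -2: ACA CTG TCA TTT TAT GGA CTG AAT GCC CGT TTA — no ATG→stop ORF.
Frame -3: CAC TGT CAT TTT ATG GAC TGA ATG CCC GTT TAA — ATG at 15, stop TGA at 21 → 9 nt; ATG at 24, stop TAA at 33 → 12 nt.
Longest ORF is 12 nt in frame -3 (positions 24–35).

-3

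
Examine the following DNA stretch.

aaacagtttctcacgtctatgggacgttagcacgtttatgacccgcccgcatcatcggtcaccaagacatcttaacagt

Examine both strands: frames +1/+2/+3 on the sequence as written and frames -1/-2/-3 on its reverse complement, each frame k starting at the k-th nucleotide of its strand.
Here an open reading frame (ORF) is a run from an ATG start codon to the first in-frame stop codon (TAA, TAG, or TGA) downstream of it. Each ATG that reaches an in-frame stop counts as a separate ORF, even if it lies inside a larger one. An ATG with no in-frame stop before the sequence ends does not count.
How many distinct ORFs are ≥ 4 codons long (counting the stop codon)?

4

Reverse complement (5'→3'): ACTGTTAAGATGTCTTGGTGACCGATGATGCGGGCGGGTCATAAACGTGCTAACGTCCCATAGACGTGAGAAACTGTTT
Frame +1: AAA CAG TTT CTC ACG TCT ATG GGA CGT TAG CAC GTT TAT GAC CCG CCC GCA TCA TCG GTC ACC AAG ACA TCT TAA CAG — ATG at 19, stop TAG at 28 → 12 nt.
Frame +2: AAC AGT TTC TCA CGT CTA TGG GAC GTT AGC ACG TTT ATG ACC CGC CCG CAT CAT CGG TCA CCA AGA CAT CTT AAC AGT — no ATG→stop ORF.
Frame +3: ACA GTT TCT CAC GTC TAT GGG ACG TTA GCA CGT TTA TGA CCC GCC CGC ATC ATC GGT CAC CAA GAC ATC TTA ACA — no ATG→stop ORF.
Frame -1: ACT GTT AAG ATG TCT TGG TGA CCG ATG ATG CGG GCG GGT CAT AAA CGT GCT AAC GTC CCA TAG ACG TGA GAA ACT GTT — ATG at 10, stop TGA at 19 → 12 nt; ATG at 25, stop TAG at 61 → 39 nt; ATG at 28, stop TAG at 61 → 36 nt.
Frame -2: CTG TTA AGA TGT CTT GGT GAC CGA TGA TGC GGG CGG GTC ATA AAC GTG CTA ACG TCC CAT AGA CGT GAG AAA CTG TTT — no ATG→stop ORF.
Frame -3: TGT TAA GAT GTC TTG GTG ACC GAT GAT GCG GGC GGG TCA TAA ACG TGC TAA CGT CCC ATA GAC GTG AGA AAC TGT — no ATG→stop ORF.
ORFs ≥ 4 codons: frame +1 19–30 (4 codons), frame -1 10–21 (4 codons), frame -1 25–63 (13 codons), frame -1 28–63 (12 codons). Count = 4.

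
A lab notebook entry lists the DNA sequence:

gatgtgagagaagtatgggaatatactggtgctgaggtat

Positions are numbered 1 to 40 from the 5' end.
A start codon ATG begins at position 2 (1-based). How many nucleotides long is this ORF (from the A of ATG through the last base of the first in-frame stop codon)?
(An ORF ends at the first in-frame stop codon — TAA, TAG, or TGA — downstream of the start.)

Codons from position 2: ATG (2–4), TGA (5–7).
TGA is the first in-frame stop; ORF spans 2–7, 6 nucleotides.

6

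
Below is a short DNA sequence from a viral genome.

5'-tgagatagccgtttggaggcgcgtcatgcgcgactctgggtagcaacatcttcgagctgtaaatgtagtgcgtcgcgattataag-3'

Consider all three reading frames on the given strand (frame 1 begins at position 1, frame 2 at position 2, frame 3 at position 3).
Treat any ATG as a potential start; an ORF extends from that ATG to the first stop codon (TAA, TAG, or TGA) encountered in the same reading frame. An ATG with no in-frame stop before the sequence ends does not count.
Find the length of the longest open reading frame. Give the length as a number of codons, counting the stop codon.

Frame 1: TGA GAT AGC CGT TTG GAG GCG CGT CAT GCG CGA CTC TGG GTA GCA ACA TCT TCG AGC TGT AAA TGT AGT GCG TCG CGA TTA TAA — no ATG→stop ORF.
Frame 2: GAG ATA GCC GTT TGG AGG CGC GTC ATG CGC GAC TCT GGG TAG CAA CAT CTT CGA GCT GTA AAT GTA GTG CGT CGC GAT TAT AAG — ATG at 26, stop TAG at 41 → 18 nt.
Frame 3: AGA TAG CCG TTT GGA GGC GCG TCA TGC GCG ACT CTG GGT AGC AAC ATC TTC GAG CTG TAA ATG TAG TGC GTC GCG ATT ATA — ATG at 63, stop TAG at 66 → 6 nt.
Longest: frame 2, positions 26–43, 18 nt = 6 codons = 5 aa. → 6 codons.

6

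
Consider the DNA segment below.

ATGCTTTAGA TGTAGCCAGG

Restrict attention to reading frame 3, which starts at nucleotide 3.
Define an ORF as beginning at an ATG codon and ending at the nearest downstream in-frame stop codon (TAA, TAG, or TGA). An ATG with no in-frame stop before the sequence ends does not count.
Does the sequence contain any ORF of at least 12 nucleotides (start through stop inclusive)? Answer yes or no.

no

Frame 3: GCT TTA GAT GTA GCC AGG — no ATG→stop ORF.
Largest ORF found is 0 nucleotides < 12, so no.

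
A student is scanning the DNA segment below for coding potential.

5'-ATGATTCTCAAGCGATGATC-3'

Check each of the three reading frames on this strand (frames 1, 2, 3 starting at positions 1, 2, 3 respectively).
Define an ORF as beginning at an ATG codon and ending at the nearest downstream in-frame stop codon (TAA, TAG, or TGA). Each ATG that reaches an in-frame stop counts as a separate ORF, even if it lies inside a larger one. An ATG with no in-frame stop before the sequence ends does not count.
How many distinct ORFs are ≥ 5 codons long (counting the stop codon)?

Frame 1: ATG ATT CTC AAG CGA TGA — ATG at 1, stop TGA at 16 → 18 nt.
Frame 2: TGA TTC TCA AGC GAT GAT — no ATG→stop ORF.
Frame 3: GAT TCT CAA GCG ATG ATC — no ATG→stop ORF.
ORFs ≥ 5 codons: frame 1 1–18 (6 codons). Count = 1.

1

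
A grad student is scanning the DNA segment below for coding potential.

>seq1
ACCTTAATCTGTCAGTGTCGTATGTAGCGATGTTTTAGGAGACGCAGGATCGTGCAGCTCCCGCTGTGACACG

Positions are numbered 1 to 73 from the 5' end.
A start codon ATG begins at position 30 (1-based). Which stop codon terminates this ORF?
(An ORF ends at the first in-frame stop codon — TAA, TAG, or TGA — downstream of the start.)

Codons from position 30: ATG (30–32), TTT (33–35), TAG (36–38).
The first in-frame stop codon is TAG.

TAG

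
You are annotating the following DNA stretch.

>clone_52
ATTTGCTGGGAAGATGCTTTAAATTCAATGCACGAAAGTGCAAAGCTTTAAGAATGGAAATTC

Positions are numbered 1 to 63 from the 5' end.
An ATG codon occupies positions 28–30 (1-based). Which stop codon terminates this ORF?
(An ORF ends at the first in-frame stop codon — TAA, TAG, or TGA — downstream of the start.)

Codons from position 28: ATG (28–30), CAC (31–33), GAA (34–36), AGT (37–39), GCA (40–42), AAG (43–45), CTT (46–48), TAA (49–51).
The first in-frame stop codon is TAA.

TAA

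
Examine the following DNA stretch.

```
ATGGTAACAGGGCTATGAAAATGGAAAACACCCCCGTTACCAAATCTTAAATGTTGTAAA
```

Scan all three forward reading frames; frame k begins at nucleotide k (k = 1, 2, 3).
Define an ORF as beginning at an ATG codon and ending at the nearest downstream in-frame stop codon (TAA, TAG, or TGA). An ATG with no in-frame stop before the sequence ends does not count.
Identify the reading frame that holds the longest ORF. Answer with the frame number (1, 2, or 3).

Frame 1: ATG GTA ACA GGG CTA TGA AAA TGG AAA ACA CCC CCG TTA CCA AAT CTT AAA TGT TGT AAA — ATG at 1, stop TGA at 16 → 18 nt.
Frame 2: TGG TAA CAG GGC TAT GAA AAT GGA AAA CAC CCC CGT TAC CAA ATC TTA AAT GTT GTA — no ATG→stop ORF.
Frame 3: GGT AAC AGG GCT ATG AAA ATG GAA AAC ACC CCC GTT ACC AAA TCT TAA ATG TTG TAA — ATG at 15, stop TAA at 48 → 36 nt; ATG at 21, stop TAA at 48 → 30 nt; ATG at 51, stop TAA at 57 → 9 nt.
Longest ORF is 36 nt in frame 3 (positions 15–50).

3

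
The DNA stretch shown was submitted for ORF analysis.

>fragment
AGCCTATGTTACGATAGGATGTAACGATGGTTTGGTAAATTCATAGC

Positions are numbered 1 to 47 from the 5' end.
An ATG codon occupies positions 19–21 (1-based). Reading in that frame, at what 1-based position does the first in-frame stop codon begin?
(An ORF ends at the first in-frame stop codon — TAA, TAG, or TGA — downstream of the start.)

22

Codons from position 19: ATG (19–21), TAA (22–24).
TAA is a stop codon; it begins at position 22.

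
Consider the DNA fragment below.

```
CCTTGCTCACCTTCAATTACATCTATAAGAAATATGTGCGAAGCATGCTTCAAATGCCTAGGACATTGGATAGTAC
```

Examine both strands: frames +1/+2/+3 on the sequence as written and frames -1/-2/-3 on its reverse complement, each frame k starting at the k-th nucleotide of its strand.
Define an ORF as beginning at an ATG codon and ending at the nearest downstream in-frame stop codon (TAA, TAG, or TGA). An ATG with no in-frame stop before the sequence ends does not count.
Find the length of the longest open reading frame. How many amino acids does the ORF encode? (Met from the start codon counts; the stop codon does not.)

7

Reverse complement (5'→3'): GTACTATCCAATGTCCTAGGCATTTGAAGCATGCTTCGCACATATTTCTTATAGATGTAATTGAAGGTGAGCAAGG
Frame +1: CCT TGC TCA CCT TCA ATT ACA TCT ATA AGA AAT ATG TGC GAA GCA TGC TTC AAA TGC CTA GGA CAT TGG ATA GTA — no ATG→stop ORF.
Frame +2: CTT GCT CAC CTT CAA TTA CAT CTA TAA GAA ATA TGT GCG AAG CAT GCT TCA AAT GCC TAG GAC ATT GGA TAG TAC — no ATG→stop ORF.
Frame +3: TTG CTC ACC TTC AAT TAC ATC TAT AAG AAA TAT GTG CGA AGC ATG CTT CAA ATG CCT AGG ACA TTG GAT AGT — no ATG→stop ORF.
Frame -1: GTA CTA TCC AAT GTC CTA GGC ATT TGA AGC ATG CTT CGC ACA TAT TTC TTA TAG ATG TAA TTG AAG GTG AGC AAG — ATG at 31, stop TAG at 52 → 24 nt; ATG at 55, stop TAA at 58 → 6 nt.
Frame -2: TAC TAT CCA ATG TCC TAG GCA TTT GAA GCA TGC TTC GCA CAT ATT TCT TAT AGA TGT AAT TGA AGG TGA GCA AGG — ATG at 11, stop TAG at 17 → 9 nt.
Frame -3: ACT ATC CAA TGT CCT AGG CAT TTG AAG CAT GCT TCG CAC ATA TTT CTT ATA GAT GTA ATT GAA GGT GAG CAA — no ATG→stop ORF.
Longest: frame -1, positions 31–54, 24 nt = 8 codons = 7 aa. → 7 amino acids.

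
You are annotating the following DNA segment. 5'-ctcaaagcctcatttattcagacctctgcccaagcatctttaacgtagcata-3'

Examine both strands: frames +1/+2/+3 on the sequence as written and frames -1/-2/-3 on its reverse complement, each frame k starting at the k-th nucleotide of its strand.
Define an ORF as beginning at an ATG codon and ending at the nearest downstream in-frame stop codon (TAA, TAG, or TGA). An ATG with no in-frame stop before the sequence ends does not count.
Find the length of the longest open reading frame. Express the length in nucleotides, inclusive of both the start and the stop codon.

24

Reverse complement (5'→3'): TATGCTACGTTAAAGATGCTTGGGCAGAGGTCTGAATAAATGAGGCTTTGAG
Frame +1: CTC AAA GCC TCA TTT ATT CAG ACC TCT GCC CAA GCA TCT TTA ACG TAG CAT — no ATG→stop ORF.
Frame +2: TCA AAG CCT CAT TTA TTC AGA CCT CTG CCC AAG CAT CTT TAA CGT AGC ATA — no ATG→stop ORF.
Frame +3: CAA AGC CTC ATT TAT TCA GAC CTC TGC CCA AGC ATC TTT AAC GTA GCA — no ATG→stop ORF.
Frame -1: TAT GCT ACG TTA AAG ATG CTT GGG CAG AGG TCT GAA TAA ATG AGG CTT TGA — ATG at 16, stop TAA at 37 → 24 nt; ATG at 40, stop TGA at 49 → 12 nt.
Frame -2: ATG CTA CGT TAA AGA TGC TTG GGC AGA GGT CTG AAT AAA TGA GGC TTT GAG — ATG at 2, stop TAA at 11 → 12 nt.
Frame -3: TGC TAC GTT AAA GAT GCT TGG GCA GAG GTC TGA ATA AAT GAG GCT TTG — no ATG→stop ORF.
Longest: frame -1, positions 16–39, 24 nt = 8 codons = 7 aa. → 24 nucleotides.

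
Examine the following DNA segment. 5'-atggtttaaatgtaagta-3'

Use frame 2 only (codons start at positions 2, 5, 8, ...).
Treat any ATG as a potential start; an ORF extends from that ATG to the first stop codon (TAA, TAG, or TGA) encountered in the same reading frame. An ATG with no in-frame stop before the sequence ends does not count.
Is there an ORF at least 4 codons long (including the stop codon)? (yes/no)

no

Frame 2: TGG TTT AAA TGT AAG — no ATG→stop ORF.
Largest ORF found is 0 codons < 4, so no.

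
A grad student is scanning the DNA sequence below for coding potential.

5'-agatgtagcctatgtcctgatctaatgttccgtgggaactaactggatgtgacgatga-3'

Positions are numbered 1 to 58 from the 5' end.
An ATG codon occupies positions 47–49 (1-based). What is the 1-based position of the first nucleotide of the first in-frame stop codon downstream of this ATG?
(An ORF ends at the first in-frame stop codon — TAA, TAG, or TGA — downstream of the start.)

50

Codons from position 47: ATG (47–49), TGA (50–52).
TGA is a stop codon; it begins at position 50.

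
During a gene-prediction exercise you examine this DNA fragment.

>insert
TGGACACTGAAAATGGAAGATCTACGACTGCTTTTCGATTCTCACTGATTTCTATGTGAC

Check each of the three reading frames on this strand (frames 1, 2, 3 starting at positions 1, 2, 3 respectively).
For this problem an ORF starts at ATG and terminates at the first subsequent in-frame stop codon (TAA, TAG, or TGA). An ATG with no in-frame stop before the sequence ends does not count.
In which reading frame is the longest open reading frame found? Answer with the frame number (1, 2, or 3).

Frame 1: TGG ACA CTG AAA ATG GAA GAT CTA CGA CTG CTT TTC GAT TCT CAC TGA TTT CTA TGT GAC — ATG at 13, stop TGA at 46 → 36 nt.
Frame 2: GGA CAC TGA AAA TGG AAG ATC TAC GAC TGC TTT TCG ATT CTC ACT GAT TTC TAT GTG — no ATG→stop ORF.
Frame 3: GAC ACT GAA AAT GGA AGA TCT ACG ACT GCT TTT CGA TTC TCA CTG ATT TCT ATG TGA — ATG at 54, stop TGA at 57 → 6 nt.
Longest ORF is 36 nt in frame 1 (positions 13–48).

1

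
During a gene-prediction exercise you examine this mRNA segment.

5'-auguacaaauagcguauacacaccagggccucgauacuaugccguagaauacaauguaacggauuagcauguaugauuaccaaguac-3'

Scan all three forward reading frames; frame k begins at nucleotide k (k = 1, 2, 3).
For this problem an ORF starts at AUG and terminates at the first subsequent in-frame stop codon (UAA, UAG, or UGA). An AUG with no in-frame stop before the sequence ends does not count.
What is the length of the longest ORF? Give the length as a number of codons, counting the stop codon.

Frame 1: AUG UAC AAA UAG CGU AUA CAC ACC AGG GCC UCG AUA CUA UGC CGU AGA AUA CAA UGU AAC GGA UUA GCA UGU AUG AUU ACC AAG UAC — AUG at 1, stop UAG at 10 → 12 nt.
Frame 2: UGU ACA AAU AGC GUA UAC ACA CCA GGG CCU CGA UAC UAU GCC GUA GAA UAC AAU GUA ACG GAU UAG CAU GUA UGA UUA CCA AGU — no AUG→stop ORF.
Frame 3: GUA CAA AUA GCG UAU ACA CAC CAG GGC CUC GAU ACU AUG CCG UAG AAU ACA AUG UAA CGG AUU AGC AUG UAU GAU UAC CAA GUA — AUG at 39, stop UAG at 45 → 9 nt; AUG at 54, stop UAA at 57 → 6 nt.
Longest: frame 1, positions 1–12, 12 nt = 4 codons = 3 aa. → 4 codons.

4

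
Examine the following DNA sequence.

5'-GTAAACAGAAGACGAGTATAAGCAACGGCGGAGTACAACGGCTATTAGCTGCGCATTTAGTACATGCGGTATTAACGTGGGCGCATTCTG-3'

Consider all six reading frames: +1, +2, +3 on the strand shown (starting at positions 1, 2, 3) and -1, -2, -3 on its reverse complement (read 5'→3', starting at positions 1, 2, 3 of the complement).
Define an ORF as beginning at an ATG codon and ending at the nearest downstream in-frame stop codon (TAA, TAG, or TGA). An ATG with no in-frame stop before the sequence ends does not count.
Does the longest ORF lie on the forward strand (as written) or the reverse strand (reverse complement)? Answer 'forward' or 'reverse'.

reverse

Reverse complement (5'→3'): CAGAATGCGCCCACGTTAATACCGCATGTACTAAATGCGCAGCTAATAGCCGTTGTACTCCGCCGTTGCTTATACTCGTCTTCTGTTTAC
Frame +1: GTA AAC AGA AGA CGA GTA TAA GCA ACG GCG GAG TAC AAC GGC TAT TAG CTG CGC ATT TAG TAC ATG CGG TAT TAA CGT GGG CGC ATT CTG — ATG at 64, stop TAA at 73 → 12 nt.
Frame +2: TAA ACA GAA GAC GAG TAT AAG CAA CGG CGG AGT ACA ACG GCT ATT AGC TGC GCA TTT AGT ACA TGC GGT ATT AAC GTG GGC GCA TTC — no ATG→stop ORF.
Frame +3: AAA CAG AAG ACG AGT ATA AGC AAC GGC GGA GTA CAA CGG CTA TTA GCT GCG CAT TTA GTA CAT GCG GTA TTA ACG TGG GCG CAT TCT — no ATG→stop ORF.
Frame -1: CAG AAT GCG CCC ACG TTA ATA CCG CAT GTA CTA AAT GCG CAG CTA ATA GCC GTT GTA CTC CGC CGT TGC TTA TAC TCG TCT TCT GTT TAC — no ATG→stop ORF.
Frame -2: AGA ATG CGC CCA CGT TAA TAC CGC ATG TAC TAA ATG CGC AGC TAA TAG CCG TTG TAC TCC GCC GTT GCT TAT ACT CGT CTT CTG TTT — ATG at 5, stop TAA at 17 → 15 nt; ATG at 26, stop TAA at 32 → 9 nt; ATG at 35, stop TAA at 44 → 12 nt.
Frame -3: GAA TGC GCC CAC GTT AAT ACC GCA TGT ACT AAA TGC GCA GCT AAT AGC CGT TGT ACT CCG CCG TTG CTT ATA CTC GTC TTC TGT TTA — no ATG→stop ORF.
Forward-strand max 12 nt; reverse-strand max 15 nt. The reverse strand has the longer ORF.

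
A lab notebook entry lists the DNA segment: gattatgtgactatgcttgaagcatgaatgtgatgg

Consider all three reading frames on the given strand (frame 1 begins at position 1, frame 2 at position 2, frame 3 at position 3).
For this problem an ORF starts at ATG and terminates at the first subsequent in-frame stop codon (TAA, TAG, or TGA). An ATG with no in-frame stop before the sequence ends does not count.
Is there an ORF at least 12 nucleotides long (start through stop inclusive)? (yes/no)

yes

Frame 1: GAT TAT GTG ACT ATG CTT GAA GCA TGA ATG TGA TGG — ATG at 13, stop TGA at 25 → 15 nt; ATG at 28, stop TGA at 31 → 6 nt.
Frame 2: ATT ATG TGA CTA TGC TTG AAG CAT GAA TGT GAT — ATG at 5, stop TGA at 8 → 6 nt.
Frame 3: TTA TGT GAC TAT GCT TGA AGC ATG AAT GTG ATG — no ATG→stop ORF.
Frame 1 has an ORF of 15 nucleotides (positions 13–27) ≥ 12, so yes.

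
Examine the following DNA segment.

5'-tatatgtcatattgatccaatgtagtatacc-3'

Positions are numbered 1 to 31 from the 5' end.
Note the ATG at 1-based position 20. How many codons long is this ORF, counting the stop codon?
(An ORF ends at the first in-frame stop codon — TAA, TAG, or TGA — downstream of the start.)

Codons from position 20: ATG (20–22), TAG (23–25).
TAG is the first in-frame stop; that's 2 codons including the stop.

2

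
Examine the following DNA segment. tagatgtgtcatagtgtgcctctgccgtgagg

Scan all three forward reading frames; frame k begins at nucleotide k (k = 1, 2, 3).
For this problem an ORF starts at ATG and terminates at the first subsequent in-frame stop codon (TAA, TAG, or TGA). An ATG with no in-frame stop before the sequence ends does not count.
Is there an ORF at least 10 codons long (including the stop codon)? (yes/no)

Frame 1: TAG ATG TGT CAT AGT GTG CCT CTG CCG TGA — ATG at 4, stop TGA at 28 → 27 nt.
Frame 2: AGA TGT GTC ATA GTG TGC CTC TGC CGT GAG — no ATG→stop ORF.
Frame 3: GAT GTG TCA TAG TGT GCC TCT GCC GTG AGG — no ATG→stop ORF.
Largest ORF found is 9 codons < 10, so no.

no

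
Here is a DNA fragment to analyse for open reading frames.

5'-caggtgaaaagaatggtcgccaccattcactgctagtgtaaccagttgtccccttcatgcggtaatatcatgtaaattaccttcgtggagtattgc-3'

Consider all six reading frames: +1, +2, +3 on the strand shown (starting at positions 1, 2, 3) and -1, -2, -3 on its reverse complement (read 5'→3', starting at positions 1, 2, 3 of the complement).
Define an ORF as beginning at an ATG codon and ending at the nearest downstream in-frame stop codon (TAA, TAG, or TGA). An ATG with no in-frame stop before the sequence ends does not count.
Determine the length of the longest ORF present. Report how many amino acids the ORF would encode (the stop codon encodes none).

Reverse complement (5'→3'): GCAATACTCCACGAAGGTAATTTACATGATATTACCGCATGAAGGGGACAACTGGTTACACTAGCAGTGAATGGTGGCGACCATTCTTTTCACCTG
Frame +1: CAG GTG AAA AGA ATG GTC GCC ACC ATT CAC TGC TAG TGT AAC CAG TTG TCC CCT TCA TGC GGT AAT ATC ATG TAA ATT ACC TTC GTG GAG TAT TGC — ATG at 13, stop TAG at 34 → 24 nt; ATG at 70, stop TAA at 73 → 6 nt.
Frame +2: AGG TGA AAA GAA TGG TCG CCA CCA TTC ACT GCT AGT GTA ACC AGT TGT CCC CTT CAT GCG GTA ATA TCA TGT AAA TTA CCT TCG TGG AGT ATT — no ATG→stop ORF.
Frame +3: GGT GAA AAG AAT GGT CGC CAC CAT TCA CTG CTA GTG TAA CCA GTT GTC CCC TTC ATG CGG TAA TAT CAT GTA AAT TAC CTT CGT GGA GTA TTG — ATG at 57, stop TAA at 63 → 9 nt.
Frame -1: GCA ATA CTC CAC GAA GGT AAT TTA CAT GAT ATT ACC GCA TGA AGG GGA CAA CTG GTT ACA CTA GCA GTG AAT GGT GGC GAC CAT TCT TTT CAC CTG — no ATG→stop ORF.
Frame -2: CAA TAC TCC ACG AAG GTA ATT TAC ATG ATA TTA CCG CAT GAA GGG GAC AAC TGG TTA CAC TAG CAG TGA ATG GTG GCG ACC ATT CTT TTC ACC — ATG at 26, stop TAG at 62 → 39 nt.
Frame -3: AAT ACT CCA CGA AGG TAA TTT ACA TGA TAT TAC CGC ATG AAG GGG ACA ACT GGT TAC ACT AGC AGT GAA TGG TGG CGA CCA TTC TTT TCA CCT — no ATG→stop ORF.
Longest: frame -2, positions 26–64, 39 nt = 13 codons = 12 aa. → 12 amino acids.

12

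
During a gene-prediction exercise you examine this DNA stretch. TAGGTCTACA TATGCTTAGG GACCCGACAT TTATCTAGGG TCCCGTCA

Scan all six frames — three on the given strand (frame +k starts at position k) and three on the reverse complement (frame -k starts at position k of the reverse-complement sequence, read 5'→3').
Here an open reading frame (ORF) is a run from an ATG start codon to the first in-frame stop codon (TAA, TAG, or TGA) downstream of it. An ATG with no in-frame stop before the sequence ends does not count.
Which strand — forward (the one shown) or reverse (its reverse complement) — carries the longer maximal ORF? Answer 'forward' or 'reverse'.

forward

Reverse complement (5'→3'): TGACGGGACCCTAGATAAATGTCGGGTCCCTAAGCATATGTAGACCTA
Frame +1: TAG GTC TAC ATA TGC TTA GGG ACC CGA CAT TTA TCT AGG GTC CCG TCA — no ATG→stop ORF.
Frame +2: AGG TCT ACA TAT GCT TAG GGA CCC GAC ATT TAT CTA GGG TCC CGT — no ATG→stop ORF.
Frame +3: GGT CTA CAT ATG CTT AGG GAC CCG ACA TTT ATC TAG GGT CCC GTC — ATG at 12, stop TAG at 36 → 27 nt.
Frame -1: TGA CGG GAC CCT AGA TAA ATG TCG GGT CCC TAA GCA TAT GTA GAC CTA — ATG at 19, stop TAA at 31 → 15 nt.
Frame -2: GAC GGG ACC CTA GAT AAA TGT CGG GTC CCT AAG CAT ATG TAG ACC — ATG at 38, stop TAG at 41 → 6 nt.
Frame -3: ACG GGA CCC TAG ATA AAT GTC GGG TCC CTA AGC ATA TGT AGA CCT — no ATG→stop ORF.
Forward-strand max 27 nt; reverse-strand max 15 nt. The forward strand has the longer ORF.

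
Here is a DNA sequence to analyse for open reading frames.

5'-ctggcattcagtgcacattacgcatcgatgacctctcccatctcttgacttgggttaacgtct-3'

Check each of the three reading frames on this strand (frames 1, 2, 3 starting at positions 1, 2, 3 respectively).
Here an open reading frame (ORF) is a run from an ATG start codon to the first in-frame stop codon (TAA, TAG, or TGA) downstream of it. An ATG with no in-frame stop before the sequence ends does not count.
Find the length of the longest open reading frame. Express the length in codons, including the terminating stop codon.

Frame 1: CTG GCA TTC AGT GCA CAT TAC GCA TCG ATG ACC TCT CCC ATC TCT TGA CTT GGG TTA ACG TCT — ATG at 28, stop TGA at 46 → 21 nt.
Frame 2: TGG CAT TCA GTG CAC ATT ACG CAT CGA TGA CCT CTC CCA TCT CTT GAC TTG GGT TAA CGT — no ATG→stop ORF.
Frame 3: GGC ATT CAG TGC ACA TTA CGC ATC GAT GAC CTC TCC CAT CTC TTG ACT TGG GTT AAC GTC — no ATG→stop ORF.
Longest: frame 1, positions 28–48, 21 nt = 7 codons = 6 aa. → 7 codons.

7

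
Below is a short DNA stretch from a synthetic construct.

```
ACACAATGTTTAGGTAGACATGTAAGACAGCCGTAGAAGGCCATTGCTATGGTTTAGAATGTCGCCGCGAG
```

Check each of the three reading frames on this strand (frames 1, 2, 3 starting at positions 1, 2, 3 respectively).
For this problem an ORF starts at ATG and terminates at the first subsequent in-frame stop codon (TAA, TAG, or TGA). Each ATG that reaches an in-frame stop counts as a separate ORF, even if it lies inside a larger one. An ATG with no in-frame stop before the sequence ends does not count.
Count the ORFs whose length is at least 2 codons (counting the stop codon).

3

Frame 1: ACA CAA TGT TTA GGT AGA CAT GTA AGA CAG CCG TAG AAG GCC ATT GCT ATG GTT TAG AAT GTC GCC GCG — ATG at 49, stop TAG at 55 → 9 nt.
Frame 2: CAC AAT GTT TAG GTA GAC ATG TAA GAC AGC CGT AGA AGG CCA TTG CTA TGG TTT AGA ATG TCG CCG CGA — ATG at 20, stop TAA at 23 → 6 nt.
Frame 3: ACA ATG TTT AGG TAG ACA TGT AAG ACA GCC GTA GAA GGC CAT TGC TAT GGT TTA GAA TGT CGC CGC GAG — ATG at 6, stop TAG at 15 → 12 nt.
ORFs ≥ 2 codons: frame 1 49–57 (3 codons), frame 2 20–25 (2 codons), frame 3 6–17 (4 codons). Count = 3.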